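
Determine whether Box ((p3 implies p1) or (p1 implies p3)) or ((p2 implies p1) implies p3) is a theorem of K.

Yes, valid

Tableau for the negation not (Box ((p3 implies p1) or (p1 implies p3)) or ((p2 implies p1) implies p3)):
1. not (Box ((p3 implies p1) or (p1 implies p3)) or ((p2 implies p1) implies p3)), u
2. not Box ((p3 implies p1) or (p1 implies p3)), u
3. not ((p2 implies p1) implies p3), u
4. p2 implies p1, u
5. not p3, u
6. p1, u
7. not ((p3 implies p1) or (p1 implies p3)), v
8. not (p3 implies p1), v
9. not (p1 implies p3), v
10. p3, v
11. not p1, v
12. p1, v
13. not p3, v
Accessibility: uRv
Branch closes: p1 and not p1 both at v.
All branches of the negation close; one closing branch shown above.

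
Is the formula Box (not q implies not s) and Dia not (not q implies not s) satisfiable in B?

Unsatisfiable

1. Box (not q implies not s) and Dia not (not q implies not s), w0
2. Box (not q implies not s), w0
3. Dia not (not q implies not s), w0
4. not q implies not s, w0
5. not s, w0
6. not (not q implies not s), w1
7. not q, w1
8. s, w1
9. not q implies not s, w1
10. not s, w1
Accessibility: w0Rw0, w0Rw1, w1Rw0, w1Rw1
Branch closes: s and not s both at w1.
Every branch closes; the branch above is one of them.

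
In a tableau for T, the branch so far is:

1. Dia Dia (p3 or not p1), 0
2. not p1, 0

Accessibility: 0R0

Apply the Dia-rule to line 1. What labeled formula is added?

a fresh world 1 with 0R1, and Dia (p3 or not p1) at 1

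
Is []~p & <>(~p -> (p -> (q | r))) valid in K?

Not valid

Tableau for the negation ~([]~p & <>(~p -> (p -> (q | r)))):
1. ~([]~p & <>(~p -> (p -> (q | r)))), w0
2. ~<>(~p -> (p -> (q | r))), w0   [~&-rule on 1 (branches; this branch)]
The negation has an open branch (countermodel exists).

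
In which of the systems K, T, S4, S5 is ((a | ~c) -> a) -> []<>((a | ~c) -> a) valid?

S5

S4-tableau for the negation ~(((a | ~c) -> a) -> []<>((a | ~c) -> a)):
1. ~(((a | ~c) -> a) -> []<>((a | ~c) -> a)), 0
2. (a | ~c) -> a, 0
3. ~[]<>((a | ~c) -> a), 0
4. a, 0
5. ~<>((a | ~c) -> a), 1
6. ~((a | ~c) -> a), 1
7. a | ~c, 1
8. ~a, 1
9. ~c, 1
Accessibility: 0R0, 0R1, 1R1
Complete open branch: countermodel on an S4-frame, so not valid in S4, nor in K, T (the same frame is also a K-frame and a T-frame).
S5-tableau for the negation ~(((a | ~c) -> a) -> []<>((a | ~c) -> a)):
1. ~(((a | ~c) -> a) -> []<>((a | ~c) -> a)), 0
2. (a | ~c) -> a, 0
3. ~[]<>((a | ~c) -> a), 0
4. ~(a | ~c), 0
5. ~a, 0
6. c, 0
7. ~<>((a | ~c) -> a), 1
8. ~((a | ~c) -> a), 0
9. a | ~c, 0
10. ~((a | ~c) -> a), 1
11. a | ~c, 1
12. ~a, 1
13. ~c, 0
Accessibility: 0R0, 0R1, 1R0, 1R1
Branch closes: c and ~c both at 0.
Every branch closes (one shown): valid in S5.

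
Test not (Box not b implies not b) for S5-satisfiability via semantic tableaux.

Unsatisfiable (every branch closes)

1. not (Box not b implies not b), u
2. Box not b, u   [neg-implies-rule on 1]
3. b, u   [neg-implies-rule on 1]
4. not b, u   [Box-rule on 2 via uRu]
Accessibility: uRu
Branch closes: b and not b both at u.
All branches of the tableau close; one closing branch shown above.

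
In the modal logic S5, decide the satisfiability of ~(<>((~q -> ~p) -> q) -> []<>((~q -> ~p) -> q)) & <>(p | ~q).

1. ~(<>((~q -> ~p) -> q) -> []<>((~q -> ~p) -> q)) & <>(p | ~q), u
2. ~(<>((~q -> ~p) -> q) -> []<>((~q -> ~p) -> q)), u
3. <>(p | ~q), u
4. <>((~q -> ~p) -> q), u
5. ~[]<>((~q -> ~p) -> q), u
6. p | ~q, v
7. ~q, v
8. (~q -> ~p) -> q, w
9. ~(~q -> ~p), w
10. ~q, w
11. p, w
12. ~<>((~q -> ~p) -> q), x
13. ~((~q -> ~p) -> q), u
14. ~q -> ~p, u
15. ~q, u
16. ~((~q -> ~p) -> q), v
17. ~q -> ~p, v
18. ~((~q -> ~p) -> q), w
19. ~q -> ~p, w
20. ~((~q -> ~p) -> q), x
21. ~q -> ~p, x
22. ~q, x
23. ~p, u
24. ~p, v
25. ~p, w
Accessibility: uRu, uRv, uRw, uRx, vRu, vRv, vRw, vRx, wRu, wRv, wRw, wRx, xRu, xRv, xRw, xRx
Branch closes: p and ~p both at w.
Every branch closes; the branch above is one of them.

Unsatisfiable (every branch closes)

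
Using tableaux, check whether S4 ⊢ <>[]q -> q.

Not valid

Tableau for the negation ~(<>[]q -> q):
1. ~(<>[]q -> q), u
2. <>[]q, u   [~->-rule on 1]
3. ~q, u   [~->-rule on 1]
4. []q, v   [<>-rule on 2: fresh world v, uRv]
5. q, v   [[]-rule on 4 via vRv]
Accessibility: uRu, uRv, vRv
The negation has an open branch (countermodel exists).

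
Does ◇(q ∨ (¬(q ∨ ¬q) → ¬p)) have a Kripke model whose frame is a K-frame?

1. ◇(q ∨ (¬(q ∨ ¬q) → ¬p)), 0
2. q ∨ (¬(q ∨ ¬q) → ¬p), 1
3. ¬(q ∨ ¬q) → ¬p, 1
4. ¬p, 1
Accessibility: 0R1

Yes, satisfiable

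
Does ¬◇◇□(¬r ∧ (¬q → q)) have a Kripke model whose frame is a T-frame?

1. ¬◇◇□(¬r ∧ (¬q → q)), 0
2. ¬◇□(¬r ∧ (¬q → q)), 0
3. ¬□(¬r ∧ (¬q → q)), 0
4. ¬(¬r ∧ (¬q → q)), 1
5. ¬◇□(¬r ∧ (¬q → q)), 1
6. ¬□(¬r ∧ (¬q → q)), 1
7. ¬(¬q → q), 1
8. ¬q, 1
9. ¬(¬r ∧ (¬q → q)), 2
10. ¬□(¬r ∧ (¬q → q)), 2
11. ¬(¬q → q), 2
12. ¬q, 2
13. ¬(¬r ∧ (¬q → q)), 3
14. ¬(¬q → q), 3
15. ¬q, 3
Accessibility: 0R0, 0R1, 1R1, 1R2, 2R2, 2R3, 3R3

Satisfiable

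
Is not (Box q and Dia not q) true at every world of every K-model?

Tableau for the negation Box q and Dia not q:
1. Box q and Dia not q, u
2. Box q, u   [and-rule on 1]
3. Dia not q, u   [and-rule on 1]
4. not q, v   [Dia-rule on 3: fresh world v, uRv]
5. q, v   [Box-rule on 2 via uRv]
Accessibility: uRv
Branch closes: q and not q both at v.
All branches of the negation close; one closing branch shown above.

Valid in K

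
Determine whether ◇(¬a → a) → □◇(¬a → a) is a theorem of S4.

Not valid

Tableau for the negation ¬(◇(¬a → a) → □◇(¬a → a)):
1. ¬(◇(¬a → a) → □◇(¬a → a)), w0
2. ◇(¬a → a), w0
3. ¬□◇(¬a → a), w0
4. ¬a → a, w1
5. a, w1
6. ¬◇(¬a → a), w2
7. ¬(¬a → a), w2
8. ¬a, w2
Accessibility: w0Rw0, w0Rw1, w0Rw2, w1Rw1, w2Rw2
The negation has an open branch (countermodel exists).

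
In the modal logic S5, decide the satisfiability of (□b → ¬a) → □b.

1. (□b → ¬a) → □b, w0
2. □b, w0   [→-rule on 1 (branches; this branch)]
3. b, w0   [□-rule on 2 via w0Rw0]
Accessibility: w0Rw0

Satisfiable (open branch found)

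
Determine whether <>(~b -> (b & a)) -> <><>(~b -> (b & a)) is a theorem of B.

Valid in B

Tableau for the negation ~(<>(~b -> (b & a)) -> <><>(~b -> (b & a))):
1. ~(<>(~b -> (b & a)) -> <><>(~b -> (b & a))), w0
2. <>(~b -> (b & a)), w0
3. ~<><>(~b -> (b & a)), w0
4. ~<>(~b -> (b & a)), w0
5. ~(~b -> (b & a)), w0
6. ~b, w0
7. ~(b & a), w0
8. ~a, w0
9. ~b -> (b & a), w1
10. ~<>(~b -> (b & a)), w1
11. ~(~b -> (b & a)), w1
12. ~b, w1
13. ~(b & a), w1
14. b & a, w1
15. b, w1
16. a, w1
Accessibility: w0Rw0, w0Rw1, w1Rw0, w1Rw1
Branch closes: b and ~b both at w1.
Every branch of the negation's tableau closes; the branch above is one of them.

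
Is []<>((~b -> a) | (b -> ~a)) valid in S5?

Valid

Tableau for the negation ~[]<>((~b -> a) | (b -> ~a)):
1. ~[]<>((~b -> a) | (b -> ~a)), 0
2. ~<>((~b -> a) | (b -> ~a)), 1
3. ~((~b -> a) | (b -> ~a)), 0
4. ~(~b -> a), 0
5. ~(b -> ~a), 0
6. ~b, 0
7. ~a, 0
8. b, 0
9. a, 0
Accessibility: 0R0, 0R1, 1R0, 1R1
Branch closes: b and ~b both at 0.
Every branch of the negation's tableau closes; the branch above is one of them.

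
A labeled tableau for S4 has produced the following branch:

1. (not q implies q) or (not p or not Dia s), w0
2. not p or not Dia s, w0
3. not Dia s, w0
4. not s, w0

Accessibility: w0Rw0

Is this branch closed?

Not closed

There is no literal clash: for every atom and world, at most one sign appears.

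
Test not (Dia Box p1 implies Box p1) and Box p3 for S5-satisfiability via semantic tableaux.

1. not (Dia Box p1 implies Box p1) and Box p3, 0
2. not (Dia Box p1 implies Box p1), 0
3. Box p3, 0
4. Dia Box p1, 0
5. not Box p1, 0
6. p3, 0
7. Box p1, 1
8. p3, 1
9. p1, 0
10. p1, 1
11. not p1, 2
12. p3, 2
13. p1, 2
Accessibility: 0R0, 0R1, 0R2, 1R0, 1R1, 1R2, 2R0, 2R1, 2R2
Branch closes: p1 and not p1 both at 2.
All branches of the tableau close; one closing branch shown above.

Unsatisfiable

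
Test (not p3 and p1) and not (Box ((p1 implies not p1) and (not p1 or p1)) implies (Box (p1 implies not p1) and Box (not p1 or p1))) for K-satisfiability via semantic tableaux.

1. (not p3 and p1) and not (Box ((p1 implies not p1) and (not p1 or p1)) implies (Box (p1 implies not p1) and Box (not p1 or p1))), w0
2. not p3 and p1, w0
3. not (Box ((p1 implies not p1) and (not p1 or p1)) implies (Box (p1 implies not p1) and Box (not p1 or p1))), w0
4. not p3, w0
5. p1, w0
6. Box ((p1 implies not p1) and (not p1 or p1)), w0
7. not (Box (p1 implies not p1) and Box (not p1 or p1)), w0
8. not Box (p1 implies not p1), w0
9. not (p1 implies not p1), w1
10. p1, w1
11. (p1 implies not p1) and (not p1 or p1), w1
12. p1 implies not p1, w1
13. not p1 or p1, w1
14. not p1, w1
Accessibility: w0Rw1
Branch closes: p1 and not p1 both at w1.
All branches of the tableau close; one closing branch shown above.

Unsatisfiable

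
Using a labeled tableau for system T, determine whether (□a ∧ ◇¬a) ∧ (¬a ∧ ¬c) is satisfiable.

No, unsatisfiable

1. (□a ∧ ◇¬a) ∧ (¬a ∧ ¬c), w0
2. □a ∧ ◇¬a, w0
3. ¬a ∧ ¬c, w0
4. □a, w0
5. ◇¬a, w0
6. ¬a, w0
7. ¬c, w0
8. a, w0
Accessibility: w0Rw0
Branch closes: a and ¬a both at w0.
Every branch closes; the branch above is one of them.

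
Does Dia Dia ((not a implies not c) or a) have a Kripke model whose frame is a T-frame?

Satisfiable

1. Dia Dia ((not a implies not c) or a), w0
2. Dia ((not a implies not c) or a), w1
3. (not a implies not c) or a, w2
4. a, w2
Accessibility: w0Rw0, w0Rw1, w1Rw1, w1Rw2, w2Rw2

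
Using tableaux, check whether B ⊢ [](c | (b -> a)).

Tableau for the negation ~[](c | (b -> a)):
1. ~[](c | (b -> a)), w0
2. ~(c | (b -> a)), w1
3. ~c, w1
4. ~(b -> a), w1
5. b, w1
6. ~a, w1
Accessibility: w0Rw0, w0Rw1, w1Rw0, w1Rw1
The negation has an open branch (countermodel exists).

No, not valid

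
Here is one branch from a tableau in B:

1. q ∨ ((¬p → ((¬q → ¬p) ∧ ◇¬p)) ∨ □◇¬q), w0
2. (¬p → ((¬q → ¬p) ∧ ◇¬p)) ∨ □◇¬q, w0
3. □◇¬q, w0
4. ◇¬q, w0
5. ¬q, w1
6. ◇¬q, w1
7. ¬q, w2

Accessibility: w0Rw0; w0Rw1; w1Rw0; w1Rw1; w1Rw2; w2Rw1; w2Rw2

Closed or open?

There is no literal clash: for every atom and world, at most one sign appears.

Open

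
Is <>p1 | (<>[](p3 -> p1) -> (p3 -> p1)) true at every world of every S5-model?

Tableau for the negation ~(<>p1 | (<>[](p3 -> p1) -> (p3 -> p1))):
1. ~(<>p1 | (<>[](p3 -> p1) -> (p3 -> p1))), u
2. ~<>p1, u
3. ~(<>[](p3 -> p1) -> (p3 -> p1)), u
4. <>[](p3 -> p1), u
5. ~(p3 -> p1), u
6. p3, u
7. ~p1, u
8. [](p3 -> p1), v
9. ~p1, v
10. p3 -> p1, u
11. p3 -> p1, v
12. p1, u
Accessibility: uRu, uRv, vRu, vRv
Branch closes: p1 and ~p1 both at u.
All branches of the negation close; one closing branch shown above.

Valid in S5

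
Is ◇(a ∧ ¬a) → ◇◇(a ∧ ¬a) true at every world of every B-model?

Tableau for the negation ¬(◇(a ∧ ¬a) → ◇◇(a ∧ ¬a)):
1. ¬(◇(a ∧ ¬a) → ◇◇(a ∧ ¬a)), 0
2. ◇(a ∧ ¬a), 0
3. ¬◇◇(a ∧ ¬a), 0
4. ¬◇(a ∧ ¬a), 0
5. ¬(a ∧ ¬a), 0
6. a, 0
7. a ∧ ¬a, 1
8. a, 1
9. ¬a, 1
Accessibility: 0R0, 0R1, 1R0, 1R1
Branch closes: a and ¬a both at 1.
Every branch of the negation's tableau closes; the branch above is one of them.

Yes, valid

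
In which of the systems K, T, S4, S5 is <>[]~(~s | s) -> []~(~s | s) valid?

T, S4, S5

T-tableau for the negation ~(<>[]~(~s | s) -> []~(~s | s)):
1. ~(<>[]~(~s | s) -> []~(~s | s)), w0
2. <>[]~(~s | s), w0
3. ~[]~(~s | s), w0
4. []~(~s | s), w1
5. ~(~s | s), w1
6. s, w1
7. ~s, w1
Accessibility: w0Rw0, w0Rw1, w1Rw1
Branch closes: s and ~s both at w1.
Every branch closes (one shown): valid in T, hence also in S4, S5 (every theorem of T is a theorem of S4 and S5).
K-tableau for the negation ~(<>[]~(~s | s) -> []~(~s | s)):
1. ~(<>[]~(~s | s) -> []~(~s | s)), w0
2. <>[]~(~s | s), w0
3. ~[]~(~s | s), w0
4. []~(~s | s), w1
5. ~s | s, w2
6. s, w2
Accessibility: w0Rw1, w0Rw2
Complete open branch: countermodel on a K-frame, so not valid in K.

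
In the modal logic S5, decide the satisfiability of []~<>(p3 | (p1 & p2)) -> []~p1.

1. []~<>(p3 | (p1 & p2)) -> []~p1, u
2. []~p1, u
3. ~p1, u
Accessibility: uRu

Yes, satisfiable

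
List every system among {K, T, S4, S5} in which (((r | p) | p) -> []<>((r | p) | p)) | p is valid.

S5

S5-tableau for the negation ~((((r | p) | p) -> []<>((r | p) | p)) | p):
1. ~((((r | p) | p) -> []<>((r | p) | p)) | p), w0
2. ~(((r | p) | p) -> []<>((r | p) | p)), w0
3. ~p, w0
4. (r | p) | p, w0
5. ~[]<>((r | p) | p), w0
6. r | p, w0
7. r, w0
8. ~<>((r | p) | p), w1
9. ~((r | p) | p), w0
10. ~(r | p), w0
11. ~r, w0
Accessibility: w0Rw0, w0Rw1, w1Rw0, w1Rw1
Branch closes: r and ~r both at w0.
Every branch closes (one shown): valid in S5.
S4-tableau for the negation ~((((r | p) | p) -> []<>((r | p) | p)) | p):
1. ~((((r | p) | p) -> []<>((r | p) | p)) | p), w0
2. ~(((r | p) | p) -> []<>((r | p) | p)), w0
3. ~p, w0
4. (r | p) | p, w0
5. ~[]<>((r | p) | p), w0
6. r | p, w0
7. r, w0
8. ~<>((r | p) | p), w1
9. ~((r | p) | p), w1
10. ~(r | p), w1
11. ~p, w1
12. ~r, w1
Accessibility: w0Rw0, w0Rw1, w1Rw1
Complete open branch: countermodel on an S4-frame, so not valid in S4, nor in K, T (the same frame is also a K-frame and a T-frame).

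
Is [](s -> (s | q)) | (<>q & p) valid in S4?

Valid

Tableau for the negation ~([](s -> (s | q)) | (<>q & p)):
1. ~([](s -> (s | q)) | (<>q & p)), w0
2. ~[](s -> (s | q)), w0   [~|-rule on 1]
3. ~(<>q & p), w0   [~|-rule on 1]
4. ~<>q, w0   [~&-rule on 3 (branches; this branch)]
5. ~q, w0   [~<>-rule on 4 via w0Rw0]
6. ~(s -> (s | q)), w1   [~[]-rule on 2: fresh world w1, w0Rw1]
7. s, w1   [~->-rule on 6]
8. ~(s | q), w1   [~->-rule on 6]
9. ~s, w1   [~|-rule on 8]
10. ~q, w1   [~|-rule on 8]
Accessibility: w0Rw0, w0Rw1, w1Rw1
Branch closes: s and ~s both at w1.
Every branch of the negation's tableau closes; the branch above is one of them.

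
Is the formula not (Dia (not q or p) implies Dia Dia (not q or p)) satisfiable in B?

Unsatisfiable

1. not (Dia (not q or p) implies Dia Dia (not q or p)), u
2. Dia (not q or p), u
3. not Dia Dia (not q or p), u
4. not Dia (not q or p), u
5. not (not q or p), u
6. q, u
7. not p, u
8. not q or p, v
9. not Dia (not q or p), v
10. not (not q or p), v
11. q, v
12. not p, v
13. p, v
Accessibility: uRu, uRv, vRu, vRv
Branch closes: p and not p both at v.
Every branch closes; the branch above is one of them.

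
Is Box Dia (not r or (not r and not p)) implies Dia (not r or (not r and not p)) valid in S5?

Valid

Tableau for the negation not (Box Dia (not r or (not r and not p)) implies Dia (not r or (not r and not p))):
1. not (Box Dia (not r or (not r and not p)) implies Dia (not r or (not r and not p))), 0
2. Box Dia (not r or (not r and not p)), 0
3. not Dia (not r or (not r and not p)), 0
4. Dia (not r or (not r and not p)), 0
5. not (not r or (not r and not p)), 0
6. r, 0
7. not (not r and not p), 0
8. p, 0
9. not r or (not r and not p), 1
10. Dia (not r or (not r and not p)), 1
11. not (not r or (not r and not p)), 1
12. r, 1
13. not (not r and not p), 1
14. not r and not p, 1
15. not r, 1
16. not p, 1
Accessibility: 0R0, 0R1, 1R0, 1R1
Branch closes: r and not r both at 1.
All branches of the negation close; one closing branch shown above.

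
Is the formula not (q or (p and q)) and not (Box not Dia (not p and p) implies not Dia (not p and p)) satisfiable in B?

1. not (q or (p and q)) and not (Box not Dia (not p and p) implies not Dia (not p and p)), w0
2. not (q or (p and q)), w0
3. not (Box not Dia (not p and p) implies not Dia (not p and p)), w0
4. not q, w0
5. not (p and q), w0
6. Box not Dia (not p and p), w0
7. Dia (not p and p), w0
8. not Dia (not p and p), w0
9. not (not p and p), w0
10. not p, w0
11. not p and p, w1
12. not p, w1
13. p, w1
Accessibility: w0Rw0, w0Rw1, w1Rw0, w1Rw1
Branch closes: p and not p both at w1.
(One branch shown.) All branches close.

Unsatisfiable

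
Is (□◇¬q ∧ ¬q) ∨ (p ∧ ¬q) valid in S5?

Tableau for the negation ¬((□◇¬q ∧ ¬q) ∨ (p ∧ ¬q)):
1. ¬((□◇¬q ∧ ¬q) ∨ (p ∧ ¬q)), w0
2. ¬(□◇¬q ∧ ¬q), w0
3. ¬(p ∧ ¬q), w0
4. q, w0
Accessibility: w0Rw0
The negation has an open branch (countermodel exists).

Invalid (countermodel exists)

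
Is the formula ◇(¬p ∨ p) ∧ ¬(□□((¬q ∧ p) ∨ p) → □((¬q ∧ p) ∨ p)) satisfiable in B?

1. ◇(¬p ∨ p) ∧ ¬(□□((¬q ∧ p) ∨ p) → □((¬q ∧ p) ∨ p)), u
2. ◇(¬p ∨ p), u   [∧-rule on 1]
3. ¬(□□((¬q ∧ p) ∨ p) → □((¬q ∧ p) ∨ p)), u   [∧-rule on 1]
4. □□((¬q ∧ p) ∨ p), u   [¬→-rule on 3]
5. ¬□((¬q ∧ p) ∨ p), u   [¬→-rule on 3]
6. □((¬q ∧ p) ∨ p), u   [□-rule on 4 via uRu]
7. (¬q ∧ p) ∨ p, u   [□-rule on 6 via uRu]
8. ¬q ∧ p, u   [∨-rule on 7 (branches; this branch)]
9. ¬q, u   [∧-rule on 8]
10. p, u   [∧-rule on 8]
11. ¬p ∨ p, v   [◇-rule on 2: fresh world v, uRv]
12. □((¬q ∧ p) ∨ p), v   [□-rule on 4 via uRv]
13. (¬q ∧ p) ∨ p, v   [□-rule on 6 via uRv]
14. p, v   [∨-rule on 11 (branches; this branch)]
15. ¬q ∧ p, v   [∨-rule on 13 (branches; this branch)]
16. ¬q, v   [∧-rule on 15]
17. ¬((¬q ∧ p) ∨ p), w   [¬□-rule on 5: fresh world w, uRw]
18. ¬(¬q ∧ p), w   [¬∨-rule on 17]
19. ¬p, w   [¬∨-rule on 17]
20. □((¬q ∧ p) ∨ p), w   [□-rule on 4 via uRw]
21. (¬q ∧ p) ∨ p, w   [□-rule on 6 via uRw]
22. ¬q ∧ p, w   [∨-rule on 21 (branches; this branch)]
23. ¬q, w   [∧-rule on 22]
24. p, w   [∧-rule on 22]
Accessibility: uRu, uRv, uRw, vRu, vRv, wRu, wRw
Branch closes: p and ¬p both at w.
(One branch shown.) All branches close.

No, unsatisfiable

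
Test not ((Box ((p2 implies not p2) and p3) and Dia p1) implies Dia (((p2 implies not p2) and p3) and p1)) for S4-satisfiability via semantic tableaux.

Unsatisfiable

1. not ((Box ((p2 implies not p2) and p3) and Dia p1) implies Dia (((p2 implies not p2) and p3) and p1)), w0
2. Box ((p2 implies not p2) and p3) and Dia p1, w0
3. not Dia (((p2 implies not p2) and p3) and p1), w0
4. Box ((p2 implies not p2) and p3), w0
5. Dia p1, w0
6. not (((p2 implies not p2) and p3) and p1), w0
7. (p2 implies not p2) and p3, w0
8. p2 implies not p2, w0
9. p3, w0
10. not p1, w0
11. not p2, w0
12. p1, w1
13. not (((p2 implies not p2) and p3) and p1), w1
14. (p2 implies not p2) and p3, w1
15. p2 implies not p2, w1
16. p3, w1
17. not ((p2 implies not p2) and p3), w1
18. not p2, w1
19. not (p2 implies not p2), w1
20. p2, w1
Accessibility: w0Rw0, w0Rw1, w1Rw1
Branch closes: p2 and not p2 both at w1.
(One branch shown.) All branches close.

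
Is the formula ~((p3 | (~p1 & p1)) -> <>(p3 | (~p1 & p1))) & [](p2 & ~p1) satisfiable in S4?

1. ~((p3 | (~p1 & p1)) -> <>(p3 | (~p1 & p1))) & [](p2 & ~p1), u
2. ~((p3 | (~p1 & p1)) -> <>(p3 | (~p1 & p1))), u
3. [](p2 & ~p1), u
4. p3 | (~p1 & p1), u
5. ~<>(p3 | (~p1 & p1)), u
6. p2 & ~p1, u
7. p2, u
8. ~p1, u
9. ~(p3 | (~p1 & p1)), u
10. ~p3, u
11. ~(~p1 & p1), u
12. ~p1 & p1, u
13. p1, u
Accessibility: uRu
Branch closes: p1 and ~p1 both at u.
Every branch closes; the branch above is one of them.

Unsatisfiable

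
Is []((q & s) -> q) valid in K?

Valid in K

Tableau for the negation ~[]((q & s) -> q):
1. ~[]((q & s) -> q), w0
2. ~((q & s) -> q), w1
3. q & s, w1
4. ~q, w1
5. q, w1
6. s, w1
Accessibility: w0Rw1
Branch closes: q and ~q both at w1.
All branches of the negation close; one closing branch shown above.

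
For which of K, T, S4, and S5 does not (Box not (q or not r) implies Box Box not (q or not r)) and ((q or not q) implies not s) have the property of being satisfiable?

K, T

S4-tableau for the formula:
1. not (Box not (q or not r) implies Box Box not (q or not r)) and ((q or not q) implies not s), u
2. not (Box not (q or not r) implies Box Box not (q or not r)), u   [and-rule on 1]
3. (q or not q) implies not s, u   [and-rule on 1]
4. Box not (q or not r), u   [neg-implies-rule on 2]
5. not Box Box not (q or not r), u   [neg-implies-rule on 2]
6. not (q or not r), u   [Box-rule on 4 via uRu]
7. not q, u   [neg-or-rule on 6]
8. r, u   [neg-or-rule on 6]
9. not s, u   [implies-rule on 3 (branches; this branch)]
10. not Box not (q or not r), v   [neg-Box-rule on 5: fresh world v, uRv]
11. not (q or not r), v   [Box-rule on 4 via uRv]
12. not q, v   [neg-or-rule on 11]
13. r, v   [neg-or-rule on 11]
14. q or not r, w   [neg-Box-rule on 10: fresh world w, vRw]
15. not (q or not r), w   [Box-rule on 4 via uRw]
16. not q, w   [neg-or-rule on 15]
17. r, w   [neg-or-rule on 15]
18. not r, w   [or-rule on 14 (branches; this branch)]
Accessibility: uRu, uRv, uRw, vRv, vRw, wRw
Branch closes: r and not r both at w.
Every branch closes (one shown): unsatisfiable in S4, hence also in S5 (every S5-frame is an S4-frame).
T-tableau for the formula:
1. not (Box not (q or not r) implies Box Box not (q or not r)) and ((q or not q) implies not s), u
2. not (Box not (q or not r) implies Box Box not (q or not r)), u   [and-rule on 1]
3. (q or not q) implies not s, u   [and-rule on 1]
4. Box not (q or not r), u   [neg-implies-rule on 2]
5. not Box Box not (q or not r), u   [neg-implies-rule on 2]
6. not (q or not r), u   [Box-rule on 4 via uRu]
7. not q, u   [neg-or-rule on 6]
8. r, u   [neg-or-rule on 6]
9. not s, u   [implies-rule on 3 (branches; this branch)]
10. not Box not (q or not r), v   [neg-Box-rule on 5: fresh world v, uRv]
11. not (q or not r), v   [Box-rule on 4 via uRv]
12. not q, v   [neg-or-rule on 11]
13. r, v   [neg-or-rule on 11]
14. q or not r, w   [neg-Box-rule on 10: fresh world w, vRw]
15. not r, w   [or-rule on 14 (branches; this branch)]
Accessibility: uRu, uRv, vRv, vRw, wRw
Complete open branch: satisfiable in T, hence also in K (this T-model is also a K-model).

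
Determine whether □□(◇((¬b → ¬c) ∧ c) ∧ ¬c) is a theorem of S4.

Tableau for the negation ¬□□(◇((¬b → ¬c) ∧ c) ∧ ¬c):
1. ¬□□(◇((¬b → ¬c) ∧ c) ∧ ¬c), w0
2. ¬□(◇((¬b → ¬c) ∧ c) ∧ ¬c), w1
3. ¬(◇((¬b → ¬c) ∧ c) ∧ ¬c), w2
4. c, w2
Accessibility: w0Rw0, w0Rw1, w0Rw2, w1Rw1, w1Rw2, w2Rw2
The negation has an open branch (countermodel exists).

Invalid (countermodel exists)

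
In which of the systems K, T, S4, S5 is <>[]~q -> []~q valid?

S5

S5-tableau for the negation ~(<>[]~q -> []~q):
1. ~(<>[]~q -> []~q), 0
2. <>[]~q, 0
3. ~[]~q, 0
4. []~q, 1
5. ~q, 0
6. ~q, 1
7. q, 2
8. ~q, 2
Accessibility: 0R0, 0R1, 0R2, 1R0, 1R1, 1R2, 2R0, 2R1, 2R2
Branch closes: q and ~q both at 2.
Every branch closes (one shown): valid in S5.
S4-tableau for the negation ~(<>[]~q -> []~q):
1. ~(<>[]~q -> []~q), 0
2. <>[]~q, 0
3. ~[]~q, 0
4. []~q, 1
5. ~q, 1
6. q, 2
Accessibility: 0R0, 0R1, 0R2, 1R1, 2R2
Complete open branch: countermodel on an S4-frame, so not valid in S4, nor in K, T (the same frame is also a K-frame and a T-frame).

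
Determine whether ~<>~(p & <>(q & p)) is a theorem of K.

Tableau for the negation <>~(p & <>(q & p)):
1. <>~(p & <>(q & p)), 0
2. ~(p & <>(q & p)), 1   [<>-rule on 1: fresh world 1, 0R1]
3. ~<>(q & p), 1   [~&-rule on 2 (branches; this branch)]
Accessibility: 0R1
The negation has an open branch (countermodel exists).

No, not valid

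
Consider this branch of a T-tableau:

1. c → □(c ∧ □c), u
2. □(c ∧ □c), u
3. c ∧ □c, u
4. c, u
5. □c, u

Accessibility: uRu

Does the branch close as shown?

There is no literal clash: for every atom and world, at most one sign appears.

Not closed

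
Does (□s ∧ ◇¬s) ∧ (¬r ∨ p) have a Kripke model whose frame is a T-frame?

Unsatisfiable

1. (□s ∧ ◇¬s) ∧ (¬r ∨ p), 0
2. □s ∧ ◇¬s, 0
3. ¬r ∨ p, 0
4. □s, 0
5. ◇¬s, 0
6. s, 0
7. p, 0
8. ¬s, 1
9. s, 1
Accessibility: 0R0, 0R1, 1R1
Branch closes: s and ¬s both at 1.
All branches of the tableau close; one closing branch shown above.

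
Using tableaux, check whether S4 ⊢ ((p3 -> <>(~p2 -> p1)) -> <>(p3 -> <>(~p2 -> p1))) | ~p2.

Valid in S4

Tableau for the negation ~(((p3 -> <>(~p2 -> p1)) -> <>(p3 -> <>(~p2 -> p1))) | ~p2):
1. ~(((p3 -> <>(~p2 -> p1)) -> <>(p3 -> <>(~p2 -> p1))) | ~p2), w0
2. ~((p3 -> <>(~p2 -> p1)) -> <>(p3 -> <>(~p2 -> p1))), w0
3. p2, w0
4. p3 -> <>(~p2 -> p1), w0
5. ~<>(p3 -> <>(~p2 -> p1)), w0
6. ~(p3 -> <>(~p2 -> p1)), w0
7. p3, w0
8. ~<>(~p2 -> p1), w0
9. ~(~p2 -> p1), w0
10. ~p2, w0
11. ~p1, w0
Accessibility: w0Rw0
Branch closes: p2 and ~p2 both at w0.
All branches of the negation close; one closing branch shown above.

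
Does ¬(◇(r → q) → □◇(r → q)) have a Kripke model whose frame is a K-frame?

Yes, satisfiable

1. ¬(◇(r → q) → □◇(r → q)), w0
2. ◇(r → q), w0   [¬→-rule on 1]
3. ¬□◇(r → q), w0   [¬→-rule on 1]
4. r → q, w1   [◇-rule on 2: fresh world w1, w0Rw1]
5. q, w1   [→-rule on 4 (branches; this branch)]
6. ¬◇(r → q), w2   [¬□-rule on 3: fresh world w2, w0Rw2]
Accessibility: w0Rw1, w0Rw2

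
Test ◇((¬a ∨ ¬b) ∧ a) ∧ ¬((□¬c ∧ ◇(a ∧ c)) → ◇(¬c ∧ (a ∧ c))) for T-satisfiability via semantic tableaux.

1. ◇((¬a ∨ ¬b) ∧ a) ∧ ¬((□¬c ∧ ◇(a ∧ c)) → ◇(¬c ∧ (a ∧ c))), w0
2. ◇((¬a ∨ ¬b) ∧ a), w0
3. ¬((□¬c ∧ ◇(a ∧ c)) → ◇(¬c ∧ (a ∧ c))), w0
4. □¬c ∧ ◇(a ∧ c), w0
5. ¬◇(¬c ∧ (a ∧ c)), w0
6. □¬c, w0
7. ◇(a ∧ c), w0
8. ¬(¬c ∧ (a ∧ c)), w0
9. ¬c, w0
10. ¬(a ∧ c), w0
11. (¬a ∨ ¬b) ∧ a, w1
12. ¬a ∨ ¬b, w1
13. a, w1
14. ¬(¬c ∧ (a ∧ c)), w1
15. ¬c, w1
16. ¬b, w1
17. ¬(a ∧ c), w1
18. a ∧ c, w2
19. a, w2
20. c, w2
21. ¬(¬c ∧ (a ∧ c)), w2
22. ¬c, w2
Accessibility: w0Rw0, w0Rw1, w0Rw2, w1Rw1, w2Rw2
Branch closes: c and ¬c both at w2.
All branches of the tableau close; one closing branch shown above.

Unsatisfiable (every branch closes)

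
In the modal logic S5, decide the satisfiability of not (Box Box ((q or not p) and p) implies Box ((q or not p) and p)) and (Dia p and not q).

1. not (Box Box ((q or not p) and p) implies Box ((q or not p) and p)) and (Dia p and not q), 0
2. not (Box Box ((q or not p) and p) implies Box ((q or not p) and p)), 0   [and-rule on 1]
3. Dia p and not q, 0   [and-rule on 1]
4. Box Box ((q or not p) and p), 0   [neg-implies-rule on 2]
5. not Box ((q or not p) and p), 0   [neg-implies-rule on 2]
6. Dia p, 0   [and-rule on 3]
7. not q, 0   [and-rule on 3]
8. Box ((q or not p) and p), 0   [Box-rule on 4 via 0R0]
9. (q or not p) and p, 0   [Box-rule on 8 via 0R0]
10. q or not p, 0   [and-rule on 9]
11. p, 0   [and-rule on 9]
12. not p, 0   [or-rule on 10 (branches; this branch)]
Accessibility: 0R0
Branch closes: p and not p both at 0.
(One branch shown.) All branches close.

Unsatisfiable (every branch closes)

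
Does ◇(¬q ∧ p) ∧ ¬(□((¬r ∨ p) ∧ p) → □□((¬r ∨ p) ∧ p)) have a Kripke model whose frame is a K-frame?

1. ◇(¬q ∧ p) ∧ ¬(□((¬r ∨ p) ∧ p) → □□((¬r ∨ p) ∧ p)), 0
2. ◇(¬q ∧ p), 0   [∧-rule on 1]
3. ¬(□((¬r ∨ p) ∧ p) → □□((¬r ∨ p) ∧ p)), 0   [∧-rule on 1]
4. □((¬r ∨ p) ∧ p), 0   [¬→-rule on 3]
5. ¬□□((¬r ∨ p) ∧ p), 0   [¬→-rule on 3]
6. ¬q ∧ p, 1   [◇-rule on 2: fresh world 1, 0R1]
7. ¬q, 1   [∧-rule on 6]
8. p, 1   [∧-rule on 6]
9. (¬r ∨ p) ∧ p, 1   [□-rule on 4 via 0R1]
10. ¬r ∨ p, 1   [∧-rule on 9]
11. ¬□((¬r ∨ p) ∧ p), 2   [¬□-rule on 5: fresh world 2, 0R2]
12. (¬r ∨ p) ∧ p, 2   [□-rule on 4 via 0R2]
13. ¬r ∨ p, 2   [∧-rule on 12]
14. p, 2   [∧-rule on 12]
15. ¬((¬r ∨ p) ∧ p), 3   [¬□-rule on 11: fresh world 3, 2R3]
16. ¬p, 3   [¬∧-rule on 15 (branches; this branch)]
Accessibility: 0R1, 0R2, 2R3

Satisfiable (open branch found)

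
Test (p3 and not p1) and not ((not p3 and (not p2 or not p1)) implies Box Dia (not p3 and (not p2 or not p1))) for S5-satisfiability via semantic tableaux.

1. (p3 and not p1) and not ((not p3 and (not p2 or not p1)) implies Box Dia (not p3 and (not p2 or not p1))), 0
2. p3 and not p1, 0   [and-rule on 1]
3. not ((not p3 and (not p2 or not p1)) implies Box Dia (not p3 and (not p2 or not p1))), 0   [and-rule on 1]
4. p3, 0   [and-rule on 2]
5. not p1, 0   [and-rule on 2]
6. not p3 and (not p2 or not p1), 0   [neg-implies-rule on 3]
7. not Box Dia (not p3 and (not p2 or not p1)), 0   [neg-implies-rule on 3]
8. not p3, 0   [and-rule on 6]
9. not p2 or not p1, 0   [and-rule on 6]
Accessibility: 0R0
Branch closes: p3 and not p3 both at 0.
(One branch shown.) All branches close.

No, unsatisfiable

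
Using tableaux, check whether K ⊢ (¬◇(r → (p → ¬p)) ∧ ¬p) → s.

Not valid

Tableau for the negation ¬((¬◇(r → (p → ¬p)) ∧ ¬p) → s):
1. ¬((¬◇(r → (p → ¬p)) ∧ ¬p) → s), 0
2. ¬◇(r → (p → ¬p)) ∧ ¬p, 0   [¬→-rule on 1]
3. ¬s, 0   [¬→-rule on 1]
4. ¬◇(r → (p → ¬p)), 0   [∧-rule on 2]
5. ¬p, 0   [∧-rule on 2]
The negation has an open branch (countermodel exists).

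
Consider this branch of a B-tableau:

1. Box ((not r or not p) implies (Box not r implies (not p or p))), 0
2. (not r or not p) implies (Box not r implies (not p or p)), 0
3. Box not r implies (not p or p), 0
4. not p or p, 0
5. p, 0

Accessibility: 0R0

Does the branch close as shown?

No atom appears with both signs at the same world.

No, open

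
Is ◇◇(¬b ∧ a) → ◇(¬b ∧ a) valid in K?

Invalid (countermodel exists)

Tableau for the negation ¬(◇◇(¬b ∧ a) → ◇(¬b ∧ a)):
1. ¬(◇◇(¬b ∧ a) → ◇(¬b ∧ a)), w0
2. ◇◇(¬b ∧ a), w0
3. ¬◇(¬b ∧ a), w0
4. ◇(¬b ∧ a), w1
5. ¬(¬b ∧ a), w1
6. ¬a, w1
7. ¬b ∧ a, w2
8. ¬b, w2
9. a, w2
Accessibility: w0Rw1, w1Rw2
The negation has an open branch (countermodel exists).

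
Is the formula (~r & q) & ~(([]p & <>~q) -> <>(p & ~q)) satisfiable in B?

No, unsatisfiable

1. (~r & q) & ~(([]p & <>~q) -> <>(p & ~q)), u
2. ~r & q, u
3. ~(([]p & <>~q) -> <>(p & ~q)), u
4. ~r, u
5. q, u
6. []p & <>~q, u
7. ~<>(p & ~q), u
8. []p, u
9. <>~q, u
10. ~(p & ~q), u
11. p, u
12. ~q, v
13. ~(p & ~q), v
14. p, v
15. q, v
Accessibility: uRu, uRv, vRu, vRv
Branch closes: q and ~q both at v.
Every branch closes; the branch above is one of them.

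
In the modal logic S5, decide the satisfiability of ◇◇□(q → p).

Satisfiable

1. ◇◇□(q → p), 0
2. ◇□(q → p), 1
3. □(q → p), 2
4. q → p, 0
5. q → p, 1
6. q → p, 2
7. p, 0
8. p, 1
9. p, 2
Accessibility: 0R0, 0R1, 0R2, 1R0, 1R1, 1R2, 2R0, 2R1, 2R2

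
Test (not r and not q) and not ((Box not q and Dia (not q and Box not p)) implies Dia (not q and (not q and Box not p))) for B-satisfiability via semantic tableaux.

Unsatisfiable (every branch closes)

1. (not r and not q) and not ((Box not q and Dia (not q and Box not p)) implies Dia (not q and (not q and Box not p))), u
2. not r and not q, u
3. not ((Box not q and Dia (not q and Box not p)) implies Dia (not q and (not q and Box not p))), u
4. not r, u
5. not q, u
6. Box not q and Dia (not q and Box not p), u
7. not Dia (not q and (not q and Box not p)), u
8. Box not q, u
9. Dia (not q and Box not p), u
10. not (not q and (not q and Box not p)), u
11. not (not q and Box not p), u
12. not Box not p, u
13. not q and Box not p, v
14. not q, v
15. Box not p, v
16. not (not q and (not q and Box not p)), v
17. not p, u
18. not p, v
19. not (not q and Box not p), v
20. not Box not p, v
21. p, w
22. not (not q and (not q and Box not p)), w
23. not q, w
24. not (not q and Box not p), w
25. not Box not p, w
26. p, x
27. not p, x
Accessibility: uRu, uRv, uRw, vRu, vRv, vRx, wRu, wRw, xRv, xRx
Branch closes: p and not p both at x.
Every branch closes; the branch above is one of them.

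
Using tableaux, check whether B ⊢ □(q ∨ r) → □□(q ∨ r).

Not valid

Tableau for the negation ¬(□(q ∨ r) → □□(q ∨ r)):
1. ¬(□(q ∨ r) → □□(q ∨ r)), w0
2. □(q ∨ r), w0   [¬→-rule on 1]
3. ¬□□(q ∨ r), w0   [¬→-rule on 1]
4. q ∨ r, w0   [□-rule on 2 via w0Rw0]
5. r, w0   [∨-rule on 4 (branches; this branch)]
6. ¬□(q ∨ r), w1   [¬□-rule on 3: fresh world w1, w0Rw1]
7. q ∨ r, w1   [□-rule on 2 via w0Rw1]
8. r, w1   [∨-rule on 7 (branches; this branch)]
9. ¬(q ∨ r), w2   [¬□-rule on 6: fresh world w2, w1Rw2]
10. ¬q, w2   [¬∨-rule on 9]
11. ¬r, w2   [¬∨-rule on 9]
Accessibility: w0Rw0, w0Rw1, w1Rw0, w1Rw1, w1Rw2, w2Rw1, w2Rw2
The negation has an open branch (countermodel exists).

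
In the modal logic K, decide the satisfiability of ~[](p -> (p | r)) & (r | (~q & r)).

Unsatisfiable

1. ~[](p -> (p | r)) & (r | (~q & r)), u
2. ~[](p -> (p | r)), u
3. r | (~q & r), u
4. ~q & r, u
5. ~q, u
6. r, u
7. ~(p -> (p | r)), v
8. p, v
9. ~(p | r), v
10. ~p, v
11. ~r, v
Accessibility: uRv
Branch closes: p and ~p both at v.
(One branch shown.) All branches close.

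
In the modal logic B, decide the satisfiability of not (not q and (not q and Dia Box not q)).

Satisfiable

1. not (not q and (not q and Dia Box not q)), u
2. not (not q and Dia Box not q), u   [neg-and-rule on 1 (branches; this branch)]
3. not Dia Box not q, u   [neg-and-rule on 2 (branches; this branch)]
4. not Box not q, u   [neg-Dia-rule on 3 via uRu]
5. q, v   [neg-Box-rule on 4: fresh world v, uRv]
6. not Box not q, v   [neg-Dia-rule on 3 via uRv]
7. q, w   [neg-Box-rule on 6: fresh world w, vRw]
Accessibility: uRu, uRv, vRu, vRv, vRw, wRv, wRw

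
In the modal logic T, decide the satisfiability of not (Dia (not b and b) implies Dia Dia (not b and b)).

1. not (Dia (not b and b) implies Dia Dia (not b and b)), 0
2. Dia (not b and b), 0
3. not Dia Dia (not b and b), 0
4. not Dia (not b and b), 0
5. not (not b and b), 0
6. not b, 0
7. not b and b, 1
8. not b, 1
9. b, 1
Accessibility: 0R0, 0R1, 1R1
Branch closes: b and not b both at 1.
Every branch closes; the branch above is one of them.

No, unsatisfiable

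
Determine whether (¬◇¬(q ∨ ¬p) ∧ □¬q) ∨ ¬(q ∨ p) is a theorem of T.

Not valid

Tableau for the negation ¬((¬◇¬(q ∨ ¬p) ∧ □¬q) ∨ ¬(q ∨ p)):
1. ¬((¬◇¬(q ∨ ¬p) ∧ □¬q) ∨ ¬(q ∨ p)), w0
2. ¬(¬◇¬(q ∨ ¬p) ∧ □¬q), w0
3. q ∨ p, w0
4. ¬□¬q, w0
5. p, w0
6. q, w1
Accessibility: w0Rw0, w0Rw1, w1Rw1
The negation has an open branch (countermodel exists).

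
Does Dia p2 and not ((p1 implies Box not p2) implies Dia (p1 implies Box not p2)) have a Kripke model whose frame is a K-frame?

Satisfiable (open branch found)

1. Dia p2 and not ((p1 implies Box not p2) implies Dia (p1 implies Box not p2)), u
2. Dia p2, u
3. not ((p1 implies Box not p2) implies Dia (p1 implies Box not p2)), u
4. p1 implies Box not p2, u
5. not Dia (p1 implies Box not p2), u
6. not p1, u
7. p2, v
8. not (p1 implies Box not p2), v
9. p1, v
10. not Box not p2, v
11. p2, w
Accessibility: uRv, vRw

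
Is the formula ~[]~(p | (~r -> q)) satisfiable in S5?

Satisfiable (open branch found)

1. ~[]~(p | (~r -> q)), 0
2. p | (~r -> q), 1
3. ~r -> q, 1
4. q, 1
Accessibility: 0R0, 0R1, 1R0, 1R1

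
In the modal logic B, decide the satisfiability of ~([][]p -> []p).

No, unsatisfiable

1. ~([][]p -> []p), 0
2. [][]p, 0   [~->-rule on 1]
3. ~[]p, 0   [~->-rule on 1]
4. []p, 0   [[]-rule on 2 via 0R0]
5. p, 0   [[]-rule on 4 via 0R0]
6. ~p, 1   [~[]-rule on 3: fresh world 1, 0R1]
7. []p, 1   [[]-rule on 2 via 0R1]
8. p, 1   [[]-rule on 4 via 0R1]
Accessibility: 0R0, 0R1, 1R0, 1R1
Branch closes: p and ~p both at 1.
Every branch closes; the branch above is one of them.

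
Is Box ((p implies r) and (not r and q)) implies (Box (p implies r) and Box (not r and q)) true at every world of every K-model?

Yes, valid

Tableau for the negation not (Box ((p implies r) and (not r and q)) implies (Box (p implies r) and Box (not r and q))):
1. not (Box ((p implies r) and (not r and q)) implies (Box (p implies r) and Box (not r and q))), 0
2. Box ((p implies r) and (not r and q)), 0   [neg-implies-rule on 1]
3. not (Box (p implies r) and Box (not r and q)), 0   [neg-implies-rule on 1]
4. not Box (p implies r), 0   [neg-and-rule on 3 (branches; this branch)]
5. not (p implies r), 1   [neg-Box-rule on 4: fresh world 1, 0R1]
6. p, 1   [neg-implies-rule on 5]
7. not r, 1   [neg-implies-rule on 5]
8. (p implies r) and (not r and q), 1   [Box-rule on 2 via 0R1]
9. p implies r, 1   [and-rule on 8]
10. not r and q, 1   [and-rule on 8]
11. q, 1   [and-rule on 10]
12. r, 1   [implies-rule on 9 (branches; this branch)]
Accessibility: 0R1
Branch closes: r and not r both at 1.
Every branch of the negation's tableau closes; the branch above is one of them.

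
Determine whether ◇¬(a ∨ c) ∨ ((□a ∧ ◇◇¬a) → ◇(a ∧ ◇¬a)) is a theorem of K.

Yes, valid

Tableau for the negation ¬(◇¬(a ∨ c) ∨ ((□a ∧ ◇◇¬a) → ◇(a ∧ ◇¬a))):
1. ¬(◇¬(a ∨ c) ∨ ((□a ∧ ◇◇¬a) → ◇(a ∧ ◇¬a))), w0
2. ¬◇¬(a ∨ c), w0   [¬∨-rule on 1]
3. ¬((□a ∧ ◇◇¬a) → ◇(a ∧ ◇¬a)), w0   [¬∨-rule on 1]
4. □a ∧ ◇◇¬a, w0   [¬→-rule on 3]
5. ¬◇(a ∧ ◇¬a), w0   [¬→-rule on 3]
6. □a, w0   [∧-rule on 4]
7. ◇◇¬a, w0   [∧-rule on 4]
8. ◇¬a, w1   [◇-rule on 7: fresh world w1, w0Rw1]
9. a ∨ c, w1   [¬◇-rule on 2 via w0Rw1]
10. ¬(a ∧ ◇¬a), w1   [¬◇-rule on 5 via w0Rw1]
11. a, w1   [□-rule on 6 via w0Rw1]
12. c, w1   [∨-rule on 9 (branches; this branch)]
13. ¬◇¬a, w1   [¬∧-rule on 10 (branches; this branch)]
14. ¬a, w2   [◇-rule on 8: fresh world w2, w1Rw2]
15. a, w2   [¬◇-rule on 13 via w1Rw2]
Accessibility: w0Rw1, w1Rw2
Branch closes: a and ¬a both at w2.
All branches of the negation close; one closing branch shown above.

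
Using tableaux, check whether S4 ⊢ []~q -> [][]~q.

Yes, valid

Tableau for the negation ~([]~q -> [][]~q):
1. ~([]~q -> [][]~q), w0
2. []~q, w0
3. ~[][]~q, w0
4. ~q, w0
5. ~[]~q, w1
6. ~q, w1
7. q, w2
8. ~q, w2
Accessibility: w0Rw0, w0Rw1, w0Rw2, w1Rw1, w1Rw2, w2Rw2
Branch closes: q and ~q both at w2.
Every branch of the negation's tableau closes; the branch above is one of them.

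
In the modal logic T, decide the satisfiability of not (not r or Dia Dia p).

1. not (not r or Dia Dia p), 0
2. r, 0
3. not Dia Dia p, 0
4. not Dia p, 0
5. not p, 0
Accessibility: 0R0

Satisfiable (open branch found)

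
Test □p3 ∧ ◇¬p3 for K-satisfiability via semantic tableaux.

Unsatisfiable

1. □p3 ∧ ◇¬p3, 0
2. □p3, 0
3. ◇¬p3, 0
4. ¬p3, 1
5. p3, 1
Accessibility: 0R1
Branch closes: p3 and ¬p3 both at 1.
Every branch closes; the branch above is one of them.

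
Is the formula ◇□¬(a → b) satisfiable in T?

Satisfiable

1. ◇□¬(a → b), u
2. □¬(a → b), v   [◇-rule on 1: fresh world v, uRv]
3. ¬(a → b), v   [□-rule on 2 via vRv]
4. a, v   [¬→-rule on 3]
5. ¬b, v   [¬→-rule on 3]
Accessibility: uRu, uRv, vRv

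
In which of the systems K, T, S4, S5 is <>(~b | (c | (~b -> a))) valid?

T-tableau for the negation ~<>(~b | (c | (~b -> a))):
1. ~<>(~b | (c | (~b -> a))), w0
2. ~(~b | (c | (~b -> a))), w0
3. b, w0
4. ~(c | (~b -> a)), w0
5. ~c, w0
6. ~(~b -> a), w0
7. ~b, w0
8. ~a, w0
Accessibility: w0Rw0
Branch closes: b and ~b both at w0.
Every branch closes (one shown): valid in T, hence also in S4, S5 (every theorem of T is a theorem of S4 and S5).
K-tableau for the negation ~<>(~b | (c | (~b -> a))):
1. ~<>(~b | (c | (~b -> a))), w0
Complete open branch: countermodel on a K-frame, so not valid in K.

T, S4, S5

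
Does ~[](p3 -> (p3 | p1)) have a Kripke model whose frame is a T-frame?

No, unsatisfiable

1. ~[](p3 -> (p3 | p1)), u
2. ~(p3 -> (p3 | p1)), v
3. p3, v
4. ~(p3 | p1), v
5. ~p3, v
6. ~p1, v
Accessibility: uRu, uRv, vRv
Branch closes: p3 and ~p3 both at v.
Every branch closes; the branch above is one of them.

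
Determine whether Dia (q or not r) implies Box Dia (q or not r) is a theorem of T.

Tableau for the negation not (Dia (q or not r) implies Box Dia (q or not r)):
1. not (Dia (q or not r) implies Box Dia (q or not r)), 0
2. Dia (q or not r), 0
3. not Box Dia (q or not r), 0
4. q or not r, 1
5. not r, 1
6. not Dia (q or not r), 2
7. not (q or not r), 2
8. not q, 2
9. r, 2
Accessibility: 0R0, 0R1, 0R2, 1R1, 2R2
The negation has an open branch (countermodel exists).

Not valid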